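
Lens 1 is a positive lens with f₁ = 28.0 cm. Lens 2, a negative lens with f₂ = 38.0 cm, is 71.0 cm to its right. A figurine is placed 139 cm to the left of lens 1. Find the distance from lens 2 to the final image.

18.5 cm

Lens 1: 1/d_i1 = 1/f₁ − 1/d_o1 = 1/(28.0) − 1/(139) = 0.02852, so d_i1 = 35.06 cm.
The intermediate image is 35.06 cm to the right of lens 1, which is 71.0 − (35.06) = 35.94 cm to the left of lens 2, so d_o2 = +35.94 cm.
Lens 2 is diverging, so f₂ = −38.0 cm.
Lens 2: 1/d_i2 = 1/f₂ − 1/d_o2 = 1/(-38.0) − 1/(35.94) = -0.05414, so d_i2 = -18.5 cm.
The final image is virtual, 18.5 cm to the left of lens 2 (overall magnification ≈ -0.13).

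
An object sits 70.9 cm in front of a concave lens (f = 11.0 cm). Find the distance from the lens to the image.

For a concave lens, f = -11.0 cm.
Thin-lens equation: 1/d_i = 1/f − 1/d_o = 1/(-11.00) − 1/(70.9) = -0.09091 − 0.01410 = -0.1050, so d_i = -9.52 cm.
The image is virtual, upright and reduced, on the same side as the object.

9.52 cm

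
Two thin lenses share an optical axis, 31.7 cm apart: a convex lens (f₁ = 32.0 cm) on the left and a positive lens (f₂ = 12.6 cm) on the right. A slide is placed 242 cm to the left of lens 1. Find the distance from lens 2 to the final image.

Lens 1: 1/d_i1 = 1/f₁ − 1/d_o1 = 1/(32.0) − 1/(242) = 0.02712, so d_i1 = 36.88 cm.
The intermediate image is 36.88 cm to the right of lens 1, which lies 5.180 cm to the right of lens 2 — a virtual object — so d_o2 = −5.180 cm.
Lens 2: 1/d_i2 = 1/f₂ − 1/d_o2 = 1/(12.6) − 1/(-5.180) = 0.2724, so d_i2 = 3.67 cm.
The final image is real, 3.67 cm to the right of lens 2 (overall magnification ≈ -0.11).

3.67 cm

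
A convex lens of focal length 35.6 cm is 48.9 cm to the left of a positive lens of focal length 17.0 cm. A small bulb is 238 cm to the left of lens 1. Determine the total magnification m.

m = -0.300

Lens 1: 1/d_i1 = 1/(35.6) − 1/(238) = 0.02389, so d_i1 = 41.86 cm; m₁ = −d_i1/d_o1 = -0.1759.
d_o2 = 48.9 − (41.86) = 7.040 cm.
Lens 2: 1/d_i2 = 1/(17.0) − 1/(7.040) = -0.08322, so d_i2 = -12.02 cm; m₂ = −d_i2/d_o2 = +1.707.
m = m₁·m₂ = (-0.1759)(+1.707) = -0.300.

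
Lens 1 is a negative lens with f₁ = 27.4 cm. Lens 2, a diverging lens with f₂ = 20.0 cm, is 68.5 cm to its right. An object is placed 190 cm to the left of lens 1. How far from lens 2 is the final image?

16.4 cm

Lens 1 is diverging, so f₁ = −27.4 cm.
Lens 1: 1/d_i1 = 1/f₁ − 1/d_o1 = 1/(-27.4) − 1/(190) = -0.04176, so d_i1 = -23.95 cm.
The intermediate image is 23.95 cm to the left of lens 1 (virtual), which is 68.5 − (-23.95) = 92.45 cm to the left of lens 2, so d_o2 = +92.45 cm.
Lens 2 is diverging, so f₂ = −20.0 cm.
Lens 2: 1/d_i2 = 1/f₂ − 1/d_o2 = 1/(-20.0) − 1/(92.45) = -0.06082, so d_i2 = -16.4 cm.
The final image is virtual, 16.4 cm to the left of lens 2 (overall magnification ≈ 0.022).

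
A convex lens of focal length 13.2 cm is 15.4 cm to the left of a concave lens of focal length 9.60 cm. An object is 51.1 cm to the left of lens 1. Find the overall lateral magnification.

Lens 1: 1/d_i1 = 1/(13.2) − 1/(51.1) = 0.05619, so d_i1 = 17.80 cm; m₁ = −d_i1/d_o1 = -0.3483.
d_o2 = 15.4 − (17.80) = -2.400 cm (virtual object).
f₂ = −9.60 cm (diverging).
Lens 2: 1/d_i2 = 1/(-9.60) − 1/(-2.400) = 0.3125, so d_i2 = 3.200 cm; m₂ = −d_i2/d_o2 = +1.333.
m = m₁·m₂ = (-0.3483)(+1.333) = -0.464.

m = -0.464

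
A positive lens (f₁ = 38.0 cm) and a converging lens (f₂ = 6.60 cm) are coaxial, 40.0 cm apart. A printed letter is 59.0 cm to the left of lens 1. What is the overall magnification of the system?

m = -0.163

Lens 1: 1/d_i1 = 1/(38.0) − 1/(59.0) = 0.009367, so d_i1 = 106.8 cm; m₁ = −d_i1/d_o1 = -1.810.
d_o2 = 40.0 − (106.8) = -66.80 cm (virtual object).
Lens 2: 1/d_i2 = 1/(6.60) − 1/(-66.80) = 0.1665, so d_i2 = 6.007 cm; m₂ = −d_i2/d_o2 = +0.08992.
m = m₁·m₂ = (-1.810)(+0.08992) = -0.163.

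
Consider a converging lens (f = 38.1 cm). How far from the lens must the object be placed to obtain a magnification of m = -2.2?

55.4 cm

m = −d_i/d_o ⇒ d_i = −m·d_o.
1/f = 1/d_o + 1/d_i = 1/d_o − 1/(m·d_o) = (1 − 1/m)/d_o, so d_o = f(1 − 1/m) = (38.10)(1 − 1/(-2.2)) = 55.4 cm.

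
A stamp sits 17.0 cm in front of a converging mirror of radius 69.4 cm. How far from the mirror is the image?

f = R/2 = 69.4/2 = 34.70 cm.
Mirror equation: 1/q = 1/f − 1/p = 1/(34.70) − 1/(17.0) = 0.02882 − 0.05882 = -0.03001, so q = -33.3 cm.
The image is virtual, upright and enlarged, behind the mirror.

33.3 cm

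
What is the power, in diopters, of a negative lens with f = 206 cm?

P = -0.485 D

For a negative lens, f = −206 cm.
f = -206 cm = -2.06 m.
P = 1/f = 1/(-2.06 m) = -0.485 D.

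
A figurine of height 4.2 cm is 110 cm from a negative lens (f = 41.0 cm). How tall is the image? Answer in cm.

For a negative lens, f = -41.0 cm.
1/d_i = 1/f − 1/d_o = 1/(-41.00) − 1/(110) = -0.03348, so d_i = -29.87 cm.
m = −d_i/d_o = +0.2715.
|h_i| = |m|·h_o = 0.2715 × 4.2 = 1.14 cm. The image is virtual, upright and reduced, on the same side as the object.

1.14 cm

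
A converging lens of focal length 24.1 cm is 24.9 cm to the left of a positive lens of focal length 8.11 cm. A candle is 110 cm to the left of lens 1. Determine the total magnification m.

Lens 1: 1/d_i1 = 1/(24.1) − 1/(110) = 0.03240, so d_i1 = 30.86 cm; m₁ = −d_i1/d_o1 = -0.2805.
d_o2 = 24.9 − (30.86) = -5.960 cm (virtual object).
Lens 2: 1/d_i2 = 1/(8.11) − 1/(-5.960) = 0.2911, so d_i2 = 3.435 cm; m₂ = −d_i2/d_o2 = +0.5764.
m = m₁·m₂ = (-0.2805)(+0.5764) = -0.162.

m = -0.162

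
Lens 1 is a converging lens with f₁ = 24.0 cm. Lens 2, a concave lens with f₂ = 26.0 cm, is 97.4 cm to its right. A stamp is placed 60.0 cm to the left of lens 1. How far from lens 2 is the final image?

Lens 1: 1/d_i1 = 1/f₁ − 1/d_o1 = 1/(24.0) − 1/(60.0) = 0.02500, so d_i1 = 40.00 cm.
The intermediate image is 40.00 cm to the right of lens 1, which is 97.4 − (40.00) = 57.40 cm to the left of lens 2, so d_o2 = +57.40 cm.
Lens 2 is diverging, so f₂ = −26.0 cm.
Lens 2: 1/d_i2 = 1/f₂ − 1/d_o2 = 1/(-26.0) − 1/(57.40) = -0.05588, so d_i2 = -17.9 cm.
The final image is virtual, 17.9 cm to the left of lens 2 (overall magnification ≈ -0.21).

17.9 cm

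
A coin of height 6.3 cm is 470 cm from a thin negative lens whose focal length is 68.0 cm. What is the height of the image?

0.796 cm

For a negative lens, f = -68.0 cm.
1/d_i = 1/f − 1/d_o = 1/(-68.00) − 1/(470) = -0.01683, so d_i = -59.41 cm.
m = −d_i/d_o = +0.1264.
|h_i| = |m|·h_o = 0.1264 × 6.3 = 0.796 cm. The image is virtual, upright and reduced, on the same side as the object.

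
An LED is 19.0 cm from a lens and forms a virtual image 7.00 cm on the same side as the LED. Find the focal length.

f = -11.1 cm (diverging)

Virtual image ⇒ d_i = −7.00 cm.
1/f = 1/d_o + 1/d_i = 1/(19.0) + 1/(-7.00) = -0.09023, so f = -11.1 cm.
Since f is negative, the lens is diverging.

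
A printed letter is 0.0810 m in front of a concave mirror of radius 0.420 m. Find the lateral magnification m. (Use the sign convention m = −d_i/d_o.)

f = R/2 = 0.420/2 = 0.2100 m.
1/d_i = 1/f − 1/d_o = 1/(0.2100) − 1/(0.0810) = -7.584, so d_i = -0.1319 m.
m = −d_i/d_o = −(-0.1319)/(0.0810) = +1.63.
The image is virtual, upright and enlarged, behind the mirror.

m = +1.63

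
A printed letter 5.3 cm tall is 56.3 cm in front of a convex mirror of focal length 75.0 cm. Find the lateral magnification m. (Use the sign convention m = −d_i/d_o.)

m = +0.571

For a convex mirror, f = -75.0 cm.
1/d_i = 1/f − 1/d_o = 1/(-75.00) − 1/(56.3) = -0.03110, so d_i = -32.16 cm.
m = −d_i/d_o = −(-32.16)/(56.3) = +0.571.
The image is virtual, upright and reduced, behind the mirror.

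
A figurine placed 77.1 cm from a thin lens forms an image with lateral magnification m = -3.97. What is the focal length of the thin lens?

f = 61.6 cm (converging)

m = −d_i/d_o ⇒ d_i = −m·d_o = −(-3.97)·(77.1) = 306.1 cm.
1/f = 1/d_o + 1/d_i = 1/(77.1) + 1/(306.1) = 0.01624, so f = 61.6 cm.
Since f is positive, the thin lens is converging.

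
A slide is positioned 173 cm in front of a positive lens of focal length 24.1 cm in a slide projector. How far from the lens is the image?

28.0 cm

Lens equation: 1/v = 1/f − 1/u = 1/(24.10) − 1/(173) = 0.04149 − 0.005780 = 0.03571, so v = 28.0 cm.
The image is real, inverted and reduced, on the far side of the lens.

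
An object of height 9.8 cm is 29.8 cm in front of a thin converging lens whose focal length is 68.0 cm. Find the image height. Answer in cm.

17.4 cm

1/d_i = 1/f − 1/d_o = 1/(68.00) − 1/(29.8) = -0.01885, so d_i = -53.05 cm.
m = −d_i/d_o = +1.780.
|h_i| = |m|·h_o = 1.780 × 9.8 = 17.4 cm. The image is virtual, upright and enlarged, on the same side as the object.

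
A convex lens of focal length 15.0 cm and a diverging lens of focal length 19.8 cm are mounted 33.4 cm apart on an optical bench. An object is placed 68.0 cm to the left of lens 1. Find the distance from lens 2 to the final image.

Lens 1: 1/d_i1 = 1/f₁ − 1/d_o1 = 1/(15.0) − 1/(68.0) = 0.05196, so d_i1 = 19.25 cm.
The intermediate image is 19.25 cm to the right of lens 1, which is 33.4 − (19.25) = 14.15 cm to the left of lens 2, so d_o2 = +14.15 cm.
Lens 2 is diverging, so f₂ = −19.8 cm.
Lens 2: 1/d_i2 = 1/f₂ − 1/d_o2 = 1/(-19.8) − 1/(14.15) = -0.1212, so d_i2 = -8.25 cm.
The final image is virtual, 8.25 cm to the left of lens 2 (overall magnification ≈ -0.17).

8.25 cm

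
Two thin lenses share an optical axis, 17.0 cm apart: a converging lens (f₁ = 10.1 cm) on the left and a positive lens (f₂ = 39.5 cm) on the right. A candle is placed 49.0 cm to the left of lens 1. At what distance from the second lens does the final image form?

Lens 1: 1/d_i1 = 1/f₁ − 1/d_o1 = 1/(10.1) − 1/(49.0) = 0.07860, so d_i1 = 12.72 cm.
The intermediate image is 12.72 cm to the right of lens 1, which is 17.0 − (12.72) = 4.280 cm to the left of lens 2, so d_o2 = +4.280 cm.
Lens 2: 1/d_i2 = 1/f₂ − 1/d_o2 = 1/(39.5) − 1/(4.280) = -0.2083, so d_i2 = -4.80 cm.
The final image is virtual, 4.80 cm to the left of lens 2 (overall magnification ≈ -0.29).

4.80 cm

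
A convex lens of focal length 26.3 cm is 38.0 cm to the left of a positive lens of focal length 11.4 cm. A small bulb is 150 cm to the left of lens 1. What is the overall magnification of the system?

m = -0.458

Lens 1: 1/d_i1 = 1/(26.3) − 1/(150) = 0.03136, so d_i1 = 31.89 cm; m₁ = −d_i1/d_o1 = -0.2126.
d_o2 = 38.0 − (31.89) = 6.110 cm.
Lens 2: 1/d_i2 = 1/(11.4) − 1/(6.110) = -0.07595, so d_i2 = -13.17 cm; m₂ = −d_i2/d_o2 = +2.155.
m = m₁·m₂ = (-0.2126)(+2.155) = -0.458.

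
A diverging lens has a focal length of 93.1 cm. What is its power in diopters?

For a diverging lens, f = −93.1 cm.
f = -93.1 cm = -0.931 m.
P = 1/f = 1/(-0.931 m) = -1.07 D.

P = -1.07 D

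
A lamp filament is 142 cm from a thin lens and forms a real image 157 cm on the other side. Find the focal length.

Real image ⇒ d_i = +157 cm.
1/f = 1/d_o + 1/d_i = 1/(142) + 1/(157) = 0.01341, so f = 74.6 cm.
Since f is positive, the thin lens is converging.

f = 74.6 cm (converging)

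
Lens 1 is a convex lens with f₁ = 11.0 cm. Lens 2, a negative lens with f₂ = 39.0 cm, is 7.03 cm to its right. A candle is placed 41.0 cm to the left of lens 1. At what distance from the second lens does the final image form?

10.1 cm

Lens 1: 1/d_i1 = 1/f₁ − 1/d_o1 = 1/(11.0) − 1/(41.0) = 0.06652, so d_i1 = 15.03 cm.
The intermediate image is 15.03 cm to the right of lens 1, which lies 8.000 cm to the right of lens 2 — a virtual object — so d_o2 = −8.000 cm.
Lens 2 is diverging, so f₂ = −39.0 cm.
Lens 2: 1/d_i2 = 1/f₂ − 1/d_o2 = 1/(-39.0) − 1/(-8.000) = 0.09936, so d_i2 = 10.1 cm.
The final image is real, 10.1 cm to the right of lens 2 (overall magnification ≈ -0.46).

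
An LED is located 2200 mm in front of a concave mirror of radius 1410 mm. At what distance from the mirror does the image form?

f = R/2 = 1410/2 = 705.0 mm.
Mirror equation: 1/v = 1/f − 1/u = 1/(705.0) − 1/(2200) = 0.001418 − 0.0004545 = 0.0009639, so v = 1040 mm.
The image is real, inverted and reduced, in front of the mirror.

1040 mm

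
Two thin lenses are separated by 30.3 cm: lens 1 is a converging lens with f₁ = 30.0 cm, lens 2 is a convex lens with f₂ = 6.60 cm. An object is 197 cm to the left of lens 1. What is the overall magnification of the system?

Lens 1: 1/d_i1 = 1/(30.0) − 1/(197) = 0.02826, so d_i1 = 35.39 cm; m₁ = −d_i1/d_o1 = -0.1796.
d_o2 = 30.3 − (35.39) = -5.090 cm (virtual object).
Lens 2: 1/d_i2 = 1/(6.60) − 1/(-5.090) = 0.3480, so d_i2 = 2.874 cm; m₂ = −d_i2/d_o2 = +0.5646.
m = m₁·m₂ = (-0.1796)(+0.5646) = -0.101.

m = -0.101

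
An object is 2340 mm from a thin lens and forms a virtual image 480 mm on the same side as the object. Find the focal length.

Virtual image ⇒ d_i = −480 mm.
1/f = 1/d_o + 1/d_i = 1/(2340) + 1/(-480) = -0.001656, so f = -604 mm.
Since f is negative, the thin lens is diverging.

f = -604 mm (diverging)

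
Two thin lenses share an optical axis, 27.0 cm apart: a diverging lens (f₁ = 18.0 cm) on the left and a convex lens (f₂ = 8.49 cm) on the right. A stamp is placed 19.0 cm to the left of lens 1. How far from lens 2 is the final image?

Lens 1 is diverging, so f₁ = −18.0 cm.
Lens 1: 1/d_i1 = 1/f₁ − 1/d_o1 = 1/(-18.0) − 1/(19.0) = -0.1082, so d_i1 = -9.243 cm.
The intermediate image is 9.243 cm to the left of lens 1 (virtual), which is 27.0 − (-9.243) = 36.24 cm to the left of lens 2, so d_o2 = +36.24 cm.
Lens 2: 1/d_i2 = 1/f₂ − 1/d_o2 = 1/(8.49) − 1/(36.24) = 0.09019, so d_i2 = 11.1 cm.
The final image is real, 11.1 cm to the right of lens 2 (overall magnification ≈ -0.15).

11.1 cm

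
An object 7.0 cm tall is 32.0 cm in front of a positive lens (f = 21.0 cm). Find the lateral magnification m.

m = -1.91

1/d_i = 1/f − 1/d_o = 1/(21.00) − 1/(32.0) = 0.01637, so d_i = 61.09 cm.
m = −d_i/d_o = −(61.09)/(32.0) = -1.91.
The image is real, inverted and enlarged, on the far side of the lens.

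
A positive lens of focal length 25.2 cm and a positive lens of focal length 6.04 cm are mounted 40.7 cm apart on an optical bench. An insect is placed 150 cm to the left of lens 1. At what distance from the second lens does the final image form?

Lens 1: 1/d_i1 = 1/f₁ − 1/d_o1 = 1/(25.2) − 1/(150) = 0.03302, so d_i1 = 30.29 cm.
The intermediate image is 30.29 cm to the right of lens 1, which is 40.7 − (30.29) = 10.41 cm to the left of lens 2, so d_o2 = +10.41 cm.
Lens 2: 1/d_i2 = 1/f₂ − 1/d_o2 = 1/(6.04) − 1/(10.41) = 0.06950, so d_i2 = 14.4 cm.
The final image is real, 14.4 cm to the right of lens 2 (overall magnification ≈ 0.28).

14.4 cm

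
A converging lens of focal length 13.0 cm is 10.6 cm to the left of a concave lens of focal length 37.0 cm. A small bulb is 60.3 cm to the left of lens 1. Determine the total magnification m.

Lens 1: 1/d_i1 = 1/(13.0) − 1/(60.3) = 0.06034, so d_i1 = 16.57 cm; m₁ = −d_i1/d_o1 = -0.2748.
d_o2 = 10.6 − (16.57) = -5.970 cm (virtual object).
f₂ = −37.0 cm (diverging).
Lens 2: 1/d_i2 = 1/(-37.0) − 1/(-5.970) = 0.1405, so d_i2 = 7.119 cm; m₂ = −d_i2/d_o2 = +1.192.
m = m₁·m₂ = (-0.2748)(+1.192) = -0.328.

m = -0.328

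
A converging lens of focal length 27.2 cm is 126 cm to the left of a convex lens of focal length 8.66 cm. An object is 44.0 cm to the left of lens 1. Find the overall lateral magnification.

Lens 1: 1/d_i1 = 1/(27.2) − 1/(44.0) = 0.01404, so d_i1 = 71.24 cm; m₁ = −d_i1/d_o1 = -1.619.
d_o2 = 126 − (71.24) = 54.76 cm.
Lens 2: 1/d_i2 = 1/(8.66) − 1/(54.76) = 0.09721, so d_i2 = 10.29 cm; m₂ = −d_i2/d_o2 = -0.1879.
m = m₁·m₂ = (-1.619)(-0.1879) = +0.304.

m = +0.304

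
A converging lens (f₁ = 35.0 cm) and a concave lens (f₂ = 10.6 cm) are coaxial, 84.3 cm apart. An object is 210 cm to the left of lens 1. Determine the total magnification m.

Lens 1: 1/d_i1 = 1/(35.0) − 1/(210) = 0.02381, so d_i1 = 42.00 cm; m₁ = −d_i1/d_o1 = -0.2000.
d_o2 = 84.3 − (42.00) = 42.30 cm.
f₂ = −10.6 cm (diverging).
Lens 2: 1/d_i2 = 1/(-10.6) − 1/(42.30) = -0.1180, so d_i2 = -8.476 cm; m₂ = −d_i2/d_o2 = +0.2004.
m = m₁·m₂ = (-0.2000)(+0.2004) = -0.0401.

m = -0.0401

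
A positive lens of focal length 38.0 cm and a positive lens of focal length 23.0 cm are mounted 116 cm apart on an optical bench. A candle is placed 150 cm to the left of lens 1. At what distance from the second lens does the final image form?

35.6 cm

Lens 1: 1/d_i1 = 1/f₁ − 1/d_o1 = 1/(38.0) − 1/(150) = 0.01965, so d_i1 = 50.89 cm.
The intermediate image is 50.89 cm to the right of lens 1, which is 116 − (50.89) = 65.11 cm to the left of lens 2, so d_o2 = +65.11 cm.
Lens 2: 1/d_i2 = 1/f₂ − 1/d_o2 = 1/(23.0) − 1/(65.11) = 0.02812, so d_i2 = 35.6 cm.
The final image is real, 35.6 cm to the right of lens 2 (overall magnification ≈ 0.19).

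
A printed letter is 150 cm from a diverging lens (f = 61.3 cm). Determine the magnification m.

m = +0.290

For a diverging lens, f = -61.3 cm.
1/d_i = 1/f − 1/d_o = 1/(-61.30) − 1/(150) = -0.02298, so d_i = -43.52 cm.
m = −d_i/d_o = −(-43.52)/(150) = +0.290.
The image is virtual, upright and reduced, on the same side as the object.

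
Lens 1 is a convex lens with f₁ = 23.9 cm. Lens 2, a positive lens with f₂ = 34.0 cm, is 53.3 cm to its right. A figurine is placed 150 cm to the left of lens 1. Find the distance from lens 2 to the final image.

92.6 cm

Lens 1: 1/d_i1 = 1/f₁ − 1/d_o1 = 1/(23.9) − 1/(150) = 0.03517, so d_i1 = 28.43 cm.
The intermediate image is 28.43 cm to the right of lens 1, which is 53.3 − (28.43) = 24.87 cm to the left of lens 2, so d_o2 = +24.87 cm.
Lens 2: 1/d_i2 = 1/f₂ − 1/d_o2 = 1/(34.0) − 1/(24.87) = -0.01080, so d_i2 = -92.6 cm.
The final image is virtual, 92.6 cm to the left of lens 2 (overall magnification ≈ -0.71).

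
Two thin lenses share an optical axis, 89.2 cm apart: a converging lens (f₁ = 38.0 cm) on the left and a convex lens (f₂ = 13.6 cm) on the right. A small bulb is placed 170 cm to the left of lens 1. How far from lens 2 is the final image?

20.5 cm

Lens 1: 1/d_i1 = 1/f₁ − 1/d_o1 = 1/(38.0) − 1/(170) = 0.02043, so d_i1 = 48.94 cm.
The intermediate image is 48.94 cm to the right of lens 1, which is 89.2 − (48.94) = 40.26 cm to the left of lens 2, so d_o2 = +40.26 cm.
Lens 2: 1/d_i2 = 1/f₂ − 1/d_o2 = 1/(13.6) − 1/(40.26) = 0.04869, so d_i2 = 20.5 cm.
The final image is real, 20.5 cm to the right of lens 2 (overall magnification ≈ 0.15).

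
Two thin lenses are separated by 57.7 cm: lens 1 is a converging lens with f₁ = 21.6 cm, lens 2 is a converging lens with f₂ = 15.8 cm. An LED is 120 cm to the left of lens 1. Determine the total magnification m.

m = +0.223

Lens 1: 1/d_i1 = 1/(21.6) − 1/(120) = 0.03796, so d_i1 = 26.34 cm; m₁ = −d_i1/d_o1 = -0.2195.
d_o2 = 57.7 − (26.34) = 31.36 cm.
Lens 2: 1/d_i2 = 1/(15.8) − 1/(31.36) = 0.03140, so d_i2 = 31.84 cm; m₂ = −d_i2/d_o2 = -1.015.
m = m₁·m₂ = (-0.2195)(-1.015) = +0.223.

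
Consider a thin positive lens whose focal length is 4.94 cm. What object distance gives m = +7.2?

4.25 cm

m = −d_i/d_o ⇒ d_i = −m·d_o.
1/f = 1/d_o + 1/d_i = 1/d_o − 1/(m·d_o) = (1 − 1/m)/d_o, so d_o = f(1 − 1/m) = (4.940)(1 − 1/(+7.2)) = 4.25 cm.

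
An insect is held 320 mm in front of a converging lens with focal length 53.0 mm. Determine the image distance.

Thin-lens equation: 1/q = 1/f − 1/p = 1/(53.00) − 1/(320) = 0.01887 − 0.003125 = 0.01574, so q = 63.5 mm.
The image is real, inverted and reduced, on the far side of the lens.

63.5 mm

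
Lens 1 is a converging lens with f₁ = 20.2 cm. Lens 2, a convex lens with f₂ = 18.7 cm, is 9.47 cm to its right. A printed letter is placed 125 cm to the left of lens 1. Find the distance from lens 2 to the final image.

8.21 cm

Lens 1: 1/d_i1 = 1/f₁ − 1/d_o1 = 1/(20.2) − 1/(125) = 0.04150, so d_i1 = 24.09 cm.
The intermediate image is 24.09 cm to the right of lens 1, which lies 14.62 cm to the right of lens 2 — a virtual object — so d_o2 = −14.62 cm.
Lens 2: 1/d_i2 = 1/f₂ − 1/d_o2 = 1/(18.7) − 1/(-14.62) = 0.1219, so d_i2 = 8.21 cm.
The final image is real, 8.21 cm to the right of lens 2 (overall magnification ≈ -0.11).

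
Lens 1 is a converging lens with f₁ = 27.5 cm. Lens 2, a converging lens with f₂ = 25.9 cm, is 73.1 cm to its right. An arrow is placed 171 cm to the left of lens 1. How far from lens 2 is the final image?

Lens 1: 1/d_i1 = 1/f₁ − 1/d_o1 = 1/(27.5) − 1/(171) = 0.03052, so d_i1 = 32.77 cm.
The intermediate image is 32.77 cm to the right of lens 1, which is 73.1 − (32.77) = 40.33 cm to the left of lens 2, so d_o2 = +40.33 cm.
Lens 2: 1/d_i2 = 1/f₂ − 1/d_o2 = 1/(25.9) − 1/(40.33) = 0.01381, so d_i2 = 72.4 cm.
The final image is real, 72.4 cm to the right of lens 2 (overall magnification ≈ 0.34).

72.4 cm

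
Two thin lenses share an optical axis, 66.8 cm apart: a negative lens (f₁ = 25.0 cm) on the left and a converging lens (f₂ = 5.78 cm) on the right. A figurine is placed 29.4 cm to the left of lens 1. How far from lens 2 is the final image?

6.23 cm

Lens 1 is diverging, so f₁ = −25.0 cm.
Lens 1: 1/d_i1 = 1/f₁ − 1/d_o1 = 1/(-25.0) − 1/(29.4) = -0.07401, so d_i1 = -13.51 cm.
The intermediate image is 13.51 cm to the left of lens 1 (virtual), which is 66.8 − (-13.51) = 80.31 cm to the left of lens 2, so d_o2 = +80.31 cm.
Lens 2: 1/d_i2 = 1/f₂ − 1/d_o2 = 1/(5.78) − 1/(80.31) = 0.1606, so d_i2 = 6.23 cm.
The final image is real, 6.23 cm to the right of lens 2 (overall magnification ≈ -0.036).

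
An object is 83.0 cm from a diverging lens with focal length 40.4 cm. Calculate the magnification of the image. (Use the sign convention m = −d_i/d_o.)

For a diverging lens, f = -40.4 cm.
1/d_i = 1/f − 1/d_o = 1/(-40.40) − 1/(83.0) = -0.03680, so d_i = -27.17 cm.
m = −d_i/d_o = −(-27.17)/(83.0) = +0.327.
The image is virtual, upright and reduced, on the same side as the object.

m = +0.327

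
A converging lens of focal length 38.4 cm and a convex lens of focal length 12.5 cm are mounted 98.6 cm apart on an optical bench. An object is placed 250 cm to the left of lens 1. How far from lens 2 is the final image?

16.3 cm

Lens 1: 1/d_i1 = 1/f₁ − 1/d_o1 = 1/(38.4) − 1/(250) = 0.02204, so d_i1 = 45.37 cm.
The intermediate image is 45.37 cm to the right of lens 1, which is 98.6 − (45.37) = 53.23 cm to the left of lens 2, so d_o2 = +53.23 cm.
Lens 2: 1/d_i2 = 1/f₂ − 1/d_o2 = 1/(12.5) − 1/(53.23) = 0.06121, so d_i2 = 16.3 cm.
The final image is real, 16.3 cm to the right of lens 2 (overall magnification ≈ 0.056).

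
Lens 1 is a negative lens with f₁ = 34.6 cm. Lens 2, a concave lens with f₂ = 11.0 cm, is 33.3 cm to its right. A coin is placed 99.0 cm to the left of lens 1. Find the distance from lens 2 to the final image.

9.27 cm

Lens 1 is diverging, so f₁ = −34.6 cm.
Lens 1: 1/d_i1 = 1/f₁ − 1/d_o1 = 1/(-34.6) − 1/(99.0) = -0.03900, so d_i1 = -25.64 cm.
The intermediate image is 25.64 cm to the left of lens 1 (virtual), which is 33.3 − (-25.64) = 58.94 cm to the left of lens 2, so d_o2 = +58.94 cm.
Lens 2 is diverging, so f₂ = −11.0 cm.
Lens 2: 1/d_i2 = 1/f₂ − 1/d_o2 = 1/(-11.0) − 1/(58.94) = -0.1079, so d_i2 = -9.27 cm.
The final image is virtual, 9.27 cm to the left of lens 2 (overall magnification ≈ 0.041).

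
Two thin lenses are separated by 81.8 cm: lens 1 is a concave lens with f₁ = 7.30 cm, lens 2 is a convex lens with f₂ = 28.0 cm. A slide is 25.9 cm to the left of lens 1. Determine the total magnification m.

m = -0.103

f₁ = −7.30 cm (diverging).
Lens 1: 1/d_i1 = 1/(-7.30) − 1/(25.9) = -0.1756, so d_i1 = -5.695 cm; m₁ = −d_i1/d_o1 = +0.2199.
d_o2 = 81.8 − (-5.695) = 87.50 cm.
Lens 2: 1/d_i2 = 1/(28.0) − 1/(87.50) = 0.02429, so d_i2 = 41.18 cm; m₂ = −d_i2/d_o2 = -0.4706.
m = m₁·m₂ = (+0.2199)(-0.4706) = -0.103.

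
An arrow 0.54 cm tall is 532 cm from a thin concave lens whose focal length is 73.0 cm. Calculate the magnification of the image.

m = +0.121

For a concave lens, f = -73.0 cm.
1/d_i = 1/f − 1/d_o = 1/(-73.00) − 1/(532) = -0.01558, so d_i = -64.19 cm.
m = −d_i/d_o = −(-64.19)/(532) = +0.121.
The image is virtual, upright and reduced, on the same side as the object.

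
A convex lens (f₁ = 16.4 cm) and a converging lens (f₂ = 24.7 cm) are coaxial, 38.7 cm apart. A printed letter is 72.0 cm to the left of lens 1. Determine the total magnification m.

m = -1.01

Lens 1: 1/d_i1 = 1/(16.4) − 1/(72.0) = 0.04709, so d_i1 = 21.24 cm; m₁ = −d_i1/d_o1 = -0.2950.
d_o2 = 38.7 − (21.24) = 17.46 cm.
Lens 2: 1/d_i2 = 1/(24.7) − 1/(17.46) = -0.01679, so d_i2 = -59.57 cm; m₂ = −d_i2/d_o2 = +3.412.
m = m₁·m₂ = (-0.2950)(+3.412) = -1.01.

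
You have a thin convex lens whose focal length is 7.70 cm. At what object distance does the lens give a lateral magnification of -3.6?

m = −d_i/d_o ⇒ d_i = −m·d_o.
1/f = 1/d_o + 1/d_i = 1/d_o − 1/(m·d_o) = (1 − 1/m)/d_o, so d_o = f(1 − 1/m) = (7.700)(1 − 1/(-3.6)) = 9.84 cm.

9.84 cm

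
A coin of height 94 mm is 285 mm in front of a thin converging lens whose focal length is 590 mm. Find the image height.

1/d_i = 1/f − 1/d_o = 1/(590.0) − 1/(285) = -0.001814, so d_i = -551.3 mm.
m = −d_i/d_o = +1.934.
|h_i| = |m|·h_o = 1.934 × 94 = 182 mm. The image is virtual, upright and enlarged, on the same side as the object.

182 mm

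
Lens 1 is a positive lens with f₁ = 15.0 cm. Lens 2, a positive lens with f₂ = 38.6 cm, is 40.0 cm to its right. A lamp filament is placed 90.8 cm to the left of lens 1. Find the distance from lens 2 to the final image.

Lens 1: 1/d_i1 = 1/f₁ − 1/d_o1 = 1/(15.0) − 1/(90.8) = 0.05565, so d_i1 = 17.97 cm.
The intermediate image is 17.97 cm to the right of lens 1, which is 40.0 − (17.97) = 22.03 cm to the left of lens 2, so d_o2 = +22.03 cm.
Lens 2: 1/d_i2 = 1/f₂ − 1/d_o2 = 1/(38.6) − 1/(22.03) = -0.01949, so d_i2 = -51.3 cm.
The final image is virtual, 51.3 cm to the left of lens 2 (overall magnification ≈ -0.46).

51.3 cm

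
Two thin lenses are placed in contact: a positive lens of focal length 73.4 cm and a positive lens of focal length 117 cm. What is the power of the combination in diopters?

P₁ = 1/f₁ = 1/(0.734 m) = +1.362 D; P₂ = 1/f₂ = 1/(1.17 m) = +0.8547 D.
For thin lenses in contact, P = P₁ + P₂ = (+1.362) + (+0.8547) = +2.22 D.

P = +2.22 D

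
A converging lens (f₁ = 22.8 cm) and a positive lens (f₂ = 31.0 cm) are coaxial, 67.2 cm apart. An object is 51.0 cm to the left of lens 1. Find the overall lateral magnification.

Lens 1: 1/d_i1 = 1/(22.8) − 1/(51.0) = 0.02425, so d_i1 = 41.23 cm; m₁ = −d_i1/d_o1 = -0.8084.
d_o2 = 67.2 − (41.23) = 25.97 cm.
Lens 2: 1/d_i2 = 1/(31.0) − 1/(25.97) = -0.006248, so d_i2 = -160.1 cm; m₂ = −d_i2/d_o2 = +6.163.
m = m₁·m₂ = (-0.8084)(+6.163) = -4.98.

m = -4.98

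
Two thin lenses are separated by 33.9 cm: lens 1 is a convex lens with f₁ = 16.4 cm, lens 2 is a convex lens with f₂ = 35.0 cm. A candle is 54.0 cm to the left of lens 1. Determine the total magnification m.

m = -0.619

Lens 1: 1/d_i1 = 1/(16.4) − 1/(54.0) = 0.04246, so d_i1 = 23.55 cm; m₁ = −d_i1/d_o1 = -0.4361.
d_o2 = 33.9 − (23.55) = 10.35 cm.
Lens 2: 1/d_i2 = 1/(35.0) − 1/(10.35) = -0.06805, so d_i2 = -14.70 cm; m₂ = −d_i2/d_o2 = +1.420.
m = m₁·m₂ = (-0.4361)(+1.420) = -0.619.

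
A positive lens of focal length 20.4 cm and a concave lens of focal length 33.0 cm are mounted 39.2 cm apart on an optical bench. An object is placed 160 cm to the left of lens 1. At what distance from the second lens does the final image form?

Lens 1: 1/d_i1 = 1/f₁ − 1/d_o1 = 1/(20.4) − 1/(160) = 0.04277, so d_i1 = 23.38 cm.
The intermediate image is 23.38 cm to the right of lens 1, which is 39.2 − (23.38) = 15.82 cm to the left of lens 2, so d_o2 = +15.82 cm.
Lens 2 is diverging, so f₂ = −33.0 cm.
Lens 2: 1/d_i2 = 1/f₂ − 1/d_o2 = 1/(-33.0) − 1/(15.82) = -0.09351, so d_i2 = -10.7 cm.
The final image is virtual, 10.7 cm to the left of lens 2 (overall magnification ≈ -0.099).

10.7 cm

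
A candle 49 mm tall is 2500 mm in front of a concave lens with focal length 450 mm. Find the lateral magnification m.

For a concave lens, f = -450 mm.
1/d_i = 1/f − 1/d_o = 1/(-450.0) − 1/(2500) = -0.002622, so d_i = -381.4 mm.
m = −d_i/d_o = −(-381.4)/(2500) = +0.153.
The image is virtual, upright and reduced, on the same side as the object.

m = +0.153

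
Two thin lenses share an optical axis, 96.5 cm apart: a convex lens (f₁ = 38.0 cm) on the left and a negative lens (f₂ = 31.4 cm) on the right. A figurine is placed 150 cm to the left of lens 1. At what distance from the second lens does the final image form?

18.6 cm

Lens 1: 1/d_i1 = 1/f₁ − 1/d_o1 = 1/(38.0) − 1/(150) = 0.01965, so d_i1 = 50.89 cm.
The intermediate image is 50.89 cm to the right of lens 1, which is 96.5 − (50.89) = 45.61 cm to the left of lens 2, so d_o2 = +45.61 cm.
Lens 2 is diverging, so f₂ = −31.4 cm.
Lens 2: 1/d_i2 = 1/f₂ − 1/d_o2 = 1/(-31.4) − 1/(45.61) = -0.05377, so d_i2 = -18.6 cm.
The final image is virtual, 18.6 cm to the left of lens 2 (overall magnification ≈ -0.14).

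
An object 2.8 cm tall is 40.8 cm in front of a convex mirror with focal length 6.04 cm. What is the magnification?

For a convex mirror, f = -6.04 cm.
1/d_i = 1/f − 1/d_o = 1/(-6.040) − 1/(40.8) = -0.1901, so d_i = -5.261 cm.
m = −d_i/d_o = −(-5.261)/(40.8) = +0.129.
The image is virtual, upright and reduced, behind the mirror.

m = +0.129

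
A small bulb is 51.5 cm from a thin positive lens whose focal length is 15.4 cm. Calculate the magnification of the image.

m = -0.427

1/d_i = 1/f − 1/d_o = 1/(15.40) − 1/(51.5) = 0.04552, so d_i = 21.97 cm.
m = −d_i/d_o = −(21.97)/(51.5) = -0.427.
The image is real, inverted and reduced, on the far side of the lens.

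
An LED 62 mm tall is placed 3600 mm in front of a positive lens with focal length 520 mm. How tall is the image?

10.5 mm

1/d_i = 1/f − 1/d_o = 1/(520.0) − 1/(3600) = 0.001645, so d_i = 607.8 mm.
m = −d_i/d_o = -0.1688.
|h_i| = |m|·h_o = 0.1688 × 62 = 10.5 mm. The image is real, inverted and reduced, on the far side of the lens.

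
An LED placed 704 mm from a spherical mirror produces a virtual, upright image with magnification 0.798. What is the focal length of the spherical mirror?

m = −d_i/d_o ⇒ d_i = −m·d_o = −(+0.798)·(704) = -561.8 mm.
1/f = 1/d_o + 1/d_i = 1/(704) + 1/(-561.8) = -0.0003595, so f = -2780 mm.
Since f is negative, the spherical mirror is convex.

f = -2780 mm (convex)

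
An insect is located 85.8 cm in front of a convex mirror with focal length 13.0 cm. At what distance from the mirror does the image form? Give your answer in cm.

For a convex mirror, f = -13.0 cm.
Mirror equation: 1/d_i = 1/f − 1/d_o = 1/(-13.00) − 1/(85.8) = -0.07692 − 0.01166 = -0.08858, so d_i = -11.3 cm.
The image is virtual, upright and reduced, behind the mirror.

11.3 cm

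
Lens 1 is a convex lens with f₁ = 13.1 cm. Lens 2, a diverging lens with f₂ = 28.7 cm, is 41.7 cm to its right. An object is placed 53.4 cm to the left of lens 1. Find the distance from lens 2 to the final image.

13.2 cm

Lens 1: 1/d_i1 = 1/f₁ − 1/d_o1 = 1/(13.1) − 1/(53.4) = 0.05761, so d_i1 = 17.36 cm.
The intermediate image is 17.36 cm to the right of lens 1, which is 41.7 − (17.36) = 24.34 cm to the left of lens 2, so d_o2 = +24.34 cm.
Lens 2 is diverging, so f₂ = −28.7 cm.
Lens 2: 1/d_i2 = 1/f₂ − 1/d_o2 = 1/(-28.7) − 1/(24.34) = -0.07593, so d_i2 = -13.2 cm.
The final image is virtual, 13.2 cm to the left of lens 2 (overall magnification ≈ -0.18).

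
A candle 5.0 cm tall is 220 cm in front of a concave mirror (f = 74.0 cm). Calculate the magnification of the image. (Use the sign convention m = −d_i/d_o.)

1/d_i = 1/f − 1/d_o = 1/(74.00) − 1/(220) = 0.008968, so d_i = 111.5 cm.
m = −d_i/d_o = −(111.5)/(220) = -0.507.
The image is real, inverted and reduced, in front of the mirror.

m = -0.507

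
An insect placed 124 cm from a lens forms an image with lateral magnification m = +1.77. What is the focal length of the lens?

f = 285 cm (converging)

m = −d_i/d_o ⇒ d_i = −m·d_o = −(+1.77)·(124) = -219.5 cm.
1/f = 1/d_o + 1/d_i = 1/(124) + 1/(-219.5) = 0.003509, so f = 285 cm.
Since f is positive, the lens is converging.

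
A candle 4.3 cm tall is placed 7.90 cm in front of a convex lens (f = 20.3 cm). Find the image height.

1/d_i = 1/f − 1/d_o = 1/(20.30) − 1/(7.90) = -0.07732, so d_i = -12.93 cm.
m = −d_i/d_o = +1.637.
|h_i| = |m|·h_o = 1.637 × 4.3 = 7.04 cm. The image is virtual, upright and enlarged, on the same side as the object.

7.04 cm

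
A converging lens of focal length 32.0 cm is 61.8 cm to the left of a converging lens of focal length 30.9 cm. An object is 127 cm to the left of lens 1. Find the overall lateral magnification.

Lens 1: 1/d_i1 = 1/(32.0) − 1/(127) = 0.02338, so d_i1 = 42.78 cm; m₁ = −d_i1/d_o1 = -0.3369.
d_o2 = 61.8 − (42.78) = 19.02 cm.
Lens 2: 1/d_i2 = 1/(30.9) − 1/(19.02) = -0.02021, so d_i2 = -49.47 cm; m₂ = −d_i2/d_o2 = +2.601.
m = m₁·m₂ = (-0.3369)(+2.601) = -0.876.

m = -0.876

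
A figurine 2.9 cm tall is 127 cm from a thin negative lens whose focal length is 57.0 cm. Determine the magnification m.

For a negative lens, f = -57.0 cm.
1/d_i = 1/f − 1/d_o = 1/(-57.00) − 1/(127) = -0.02542, so d_i = -39.34 cm.
m = −d_i/d_o = −(-39.34)/(127) = +0.310.
The image is virtual, upright and reduced, on the same side as the object.

m = +0.310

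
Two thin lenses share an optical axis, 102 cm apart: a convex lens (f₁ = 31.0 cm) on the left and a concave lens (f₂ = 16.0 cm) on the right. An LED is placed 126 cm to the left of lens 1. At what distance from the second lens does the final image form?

12.7 cm

Lens 1: 1/d_i1 = 1/f₁ − 1/d_o1 = 1/(31.0) − 1/(126) = 0.02432, so d_i1 = 41.12 cm.
The intermediate image is 41.12 cm to the right of lens 1, which is 102 − (41.12) = 60.88 cm to the left of lens 2, so d_o2 = +60.88 cm.
Lens 2 is diverging, so f₂ = −16.0 cm.
Lens 2: 1/d_i2 = 1/f₂ − 1/d_o2 = 1/(-16.0) − 1/(60.88) = -0.07893, so d_i2 = -12.7 cm.
The final image is virtual, 12.7 cm to the left of lens 2 (overall magnification ≈ -0.068).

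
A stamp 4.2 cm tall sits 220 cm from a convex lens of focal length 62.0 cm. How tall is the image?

1/d_i = 1/f − 1/d_o = 1/(62.00) − 1/(220) = 0.01158, so d_i = 86.33 cm.
m = −d_i/d_o = -0.3924.
|h_i| = |m|·h_o = 0.3924 × 4.2 = 1.65 cm. The image is real, inverted and reduced, on the far side of the lens.

1.65 cm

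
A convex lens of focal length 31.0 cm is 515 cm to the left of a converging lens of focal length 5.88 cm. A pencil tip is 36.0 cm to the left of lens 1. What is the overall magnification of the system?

Lens 1: 1/d_i1 = 1/(31.0) − 1/(36.0) = 0.004480, so d_i1 = 223.2 cm; m₁ = −d_i1/d_o1 = -6.200.
d_o2 = 515 − (223.2) = 291.8 cm.
Lens 2: 1/d_i2 = 1/(5.88) − 1/(291.8) = 0.1666, so d_i2 = 6.001 cm; m₂ = −d_i2/d_o2 = -0.02057.
m = m₁·m₂ = (-6.200)(-0.02057) = +0.128.

m = +0.128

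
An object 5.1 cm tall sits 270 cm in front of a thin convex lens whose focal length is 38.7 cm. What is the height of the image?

1/d_i = 1/f − 1/d_o = 1/(38.70) − 1/(270) = 0.02214, so d_i = 45.18 cm.
m = −d_i/d_o = -0.1673.
|h_i| = |m|·h_o = 0.1673 × 5.1 = 0.853 cm. The image is real, inverted and reduced, on the far side of the lens.

0.853 cm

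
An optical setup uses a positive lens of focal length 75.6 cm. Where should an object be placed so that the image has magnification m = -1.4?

130 cm

m = −d_i/d_o ⇒ d_i = −m·d_o.
1/f = 1/d_o + 1/d_i = 1/d_o − 1/(m·d_o) = (1 − 1/m)/d_o, so d_o = f(1 − 1/m) = (75.60)(1 − 1/(-1.4)) = 130 cm.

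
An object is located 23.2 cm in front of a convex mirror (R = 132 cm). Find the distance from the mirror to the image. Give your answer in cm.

17.2 cm

f = R/2 = 132/2 = 66.00 cm; for a convex mirror, f = -66.00 cm.
Mirror equation: 1/s_i = 1/f − 1/s_o = 1/(-66.00) − 1/(23.2) = -0.01515 − 0.04310 = -0.05825, so s_i = -17.2 cm.
The image is virtual, upright and reduced, behind the mirror.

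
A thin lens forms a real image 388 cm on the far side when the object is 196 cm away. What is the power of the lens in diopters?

P = +0.768 D

d_i = +388 cm.
1/f = 1/d_o + 1/d_i = 1/(196) + 1/(388) = 0.007679 cm⁻¹.
f = 130.2 cm = 1.302 m, so P = 1/f = +0.768 D.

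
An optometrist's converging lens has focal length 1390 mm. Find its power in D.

P = +0.719 D

f = 139 cm = 1.39 m.
P = 1/f = 1/(1.39 m) = +0.719 D.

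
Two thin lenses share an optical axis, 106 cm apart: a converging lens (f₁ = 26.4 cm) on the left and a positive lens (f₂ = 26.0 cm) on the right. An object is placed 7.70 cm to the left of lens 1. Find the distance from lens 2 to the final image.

Lens 1: 1/d_i1 = 1/f₁ − 1/d_o1 = 1/(26.4) − 1/(7.70) = -0.09199, so d_i1 = -10.87 cm.
The intermediate image is 10.87 cm to the left of lens 1 (virtual), which is 106 − (-10.87) = 116.9 cm to the left of lens 2, so d_o2 = +116.9 cm.
Lens 2: 1/d_i2 = 1/f₂ − 1/d_o2 = 1/(26.0) − 1/(116.9) = 0.02991, so d_i2 = 33.4 cm.
The final image is real, 33.4 cm to the right of lens 2 (overall magnification ≈ -0.40).

33.4 cm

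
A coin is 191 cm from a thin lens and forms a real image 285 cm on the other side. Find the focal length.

Real image ⇒ d_i = +285 cm.
1/f = 1/d_o + 1/d_i = 1/(191) + 1/(285) = 0.008744, so f = 114 cm.
Since f is positive, the thin lens is converging.

f = 114 cm (converging)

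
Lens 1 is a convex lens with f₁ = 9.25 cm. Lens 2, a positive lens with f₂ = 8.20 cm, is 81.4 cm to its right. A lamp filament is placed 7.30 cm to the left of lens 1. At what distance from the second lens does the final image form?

Lens 1: 1/d_i1 = 1/f₁ − 1/d_o1 = 1/(9.25) − 1/(7.30) = -0.02888, so d_i1 = -34.63 cm.
The intermediate image is 34.63 cm to the left of lens 1 (virtual), which is 81.4 − (-34.63) = 116.0 cm to the left of lens 2, so d_o2 = +116.0 cm.
Lens 2: 1/d_i2 = 1/f₂ − 1/d_o2 = 1/(8.20) − 1/(116.0) = 0.1133, so d_i2 = 8.82 cm.
The final image is real, 8.82 cm to the right of lens 2 (overall magnification ≈ -0.36).

8.82 cm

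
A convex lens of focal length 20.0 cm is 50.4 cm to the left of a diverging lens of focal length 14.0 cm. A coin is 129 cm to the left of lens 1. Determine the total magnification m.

Lens 1: 1/d_i1 = 1/(20.0) − 1/(129) = 0.04225, so d_i1 = 23.67 cm; m₁ = −d_i1/d_o1 = -0.1835.
d_o2 = 50.4 − (23.67) = 26.73 cm.
f₂ = −14.0 cm (diverging).
Lens 2: 1/d_i2 = 1/(-14.0) − 1/(26.73) = -0.1088, so d_i2 = -9.188 cm; m₂ = −d_i2/d_o2 = +0.3437.
m = m₁·m₂ = (-0.1835)(+0.3437) = -0.0631.

m = -0.0631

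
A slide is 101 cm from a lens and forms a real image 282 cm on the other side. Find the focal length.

Real image ⇒ d_i = +282 cm.
1/f = 1/d_o + 1/d_i = 1/(101) + 1/(282) = 0.01345, so f = 74.4 cm.
Since f is positive, the lens is converging.

f = 74.4 cm (converging)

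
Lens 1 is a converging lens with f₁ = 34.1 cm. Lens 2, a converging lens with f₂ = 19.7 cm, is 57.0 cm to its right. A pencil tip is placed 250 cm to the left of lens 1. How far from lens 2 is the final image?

158 cm

Lens 1: 1/d_i1 = 1/f₁ − 1/d_o1 = 1/(34.1) − 1/(250) = 0.02533, so d_i1 = 39.49 cm.
The intermediate image is 39.49 cm to the right of lens 1, which is 57.0 − (39.49) = 17.51 cm to the left of lens 2, so d_o2 = +17.51 cm.
Lens 2: 1/d_i2 = 1/f₂ − 1/d_o2 = 1/(19.7) − 1/(17.51) = -0.006349, so d_i2 = -158 cm.
The final image is virtual, 158 cm to the left of lens 2 (overall magnification ≈ -1.4).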